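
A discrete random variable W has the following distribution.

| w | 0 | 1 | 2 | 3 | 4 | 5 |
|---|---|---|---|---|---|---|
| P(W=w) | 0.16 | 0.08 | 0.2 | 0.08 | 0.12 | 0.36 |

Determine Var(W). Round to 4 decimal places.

3.5200

E[W] = (0)(0.16) + (1)(0.08) + (2)(0.2) + (3)(0.08) + (4)(0.12) + (5)(0.36) = 3
E[W²] = (0)²(0.16) + (1)²(0.08) + (2)²(0.2) + (3)²(0.08) + (4)²(0.12) + (5)²(0.36) = 12.52
Var(W) = E[W²] − (E[W])² = 12.52 − (3)² = 3.52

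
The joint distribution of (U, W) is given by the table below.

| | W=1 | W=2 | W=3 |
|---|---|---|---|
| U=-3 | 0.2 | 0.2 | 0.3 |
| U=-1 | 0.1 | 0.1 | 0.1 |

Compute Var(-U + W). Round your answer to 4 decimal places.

E[U] = -2.4,  E[W] = 2.1,  E[UW] = -5.1
Var(U) = 6.6 − (-2.4)² = 0.84;  Var(W) = 5.1 − (2.1)² = 0.69
Cov(U,W) = -5.1 − (-2.4)(2.1) = -0.06
Var(-U + W) = (-1)²·0.84 + (1)²·0.69 + 2·(-1)·(1)·-0.06 = 1.65

1.6500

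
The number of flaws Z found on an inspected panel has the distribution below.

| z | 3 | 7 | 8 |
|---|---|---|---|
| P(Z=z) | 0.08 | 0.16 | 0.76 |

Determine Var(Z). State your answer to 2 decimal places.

1.85

E[Z] = (3)(0.08) + (7)(0.16) + (8)(0.76) = 7.44
E[Z²] = (3)²(0.08) + (7)²(0.16) + (8)²(0.76) = 57.2
Var(Z) = E[Z²] − (E[Z])² = 57.2 − (7.44)² = 1.8464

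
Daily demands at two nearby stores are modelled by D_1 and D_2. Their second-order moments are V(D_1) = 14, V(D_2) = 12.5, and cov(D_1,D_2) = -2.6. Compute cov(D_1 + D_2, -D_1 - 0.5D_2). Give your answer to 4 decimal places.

cov(D_1 + D_2, -D_1 - 0.5D_2) = (1)(-1)V(D_1) + (1)(-0.5)V(D_2) + [(1)(-0.5) + (1)(-1)]cov(D_1,D_2)
= -1·14 + -0.5·12.5 + -1.5·-2.6 = -16.35

-16.3500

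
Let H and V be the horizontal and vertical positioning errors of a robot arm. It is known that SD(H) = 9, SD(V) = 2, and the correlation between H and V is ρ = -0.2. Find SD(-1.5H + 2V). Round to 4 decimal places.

14.8273

Var(H) = (9)² = 81;  Var(V) = (2)² = 4
Cov(H,V) = ρ·SD(H)·SD(V) = -0.2·9·2 = -3.6
Var(-1.5H + 2V) = (-1.5)²·Var(H) + (2)²·Var(V) + 2·(-1.5)·(2)·Cov(H,V)
= 2.25·81 + 4·4 + -6·-3.6 = 219.85
SD(-1.5H + 2V) = √219.85 ≈ 14.8273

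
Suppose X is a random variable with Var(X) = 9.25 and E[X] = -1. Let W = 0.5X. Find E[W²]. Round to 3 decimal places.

E[0.5X] = 0.5·-1 = -0.5
Var(0.5X) = (0.5)²·9.25 = 2.3125
E[W²] = Var(W) + (E[W])² = 2.3125 + (-0.5)² = 2.5625

2.563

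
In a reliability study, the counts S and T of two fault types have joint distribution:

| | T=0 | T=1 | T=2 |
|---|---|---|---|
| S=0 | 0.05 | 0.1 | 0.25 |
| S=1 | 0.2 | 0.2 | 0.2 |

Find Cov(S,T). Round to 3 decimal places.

-0.120

E[S] = 0.6,  E[T] = 1.2
E[ST] = 0.6
Cov(S,T) = E[ST] − E[S]E[T] = 0.6 − (0.6)(1.2) = -0.12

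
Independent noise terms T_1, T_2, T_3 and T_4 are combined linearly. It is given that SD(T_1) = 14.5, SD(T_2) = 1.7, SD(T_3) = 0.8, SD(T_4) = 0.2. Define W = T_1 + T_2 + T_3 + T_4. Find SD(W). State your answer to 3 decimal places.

14.623

Var(T_1) = 210.25, Var(T_2) = 2.89, Var(T_3) = 0.64, Var(T_4) = 0.04
By independence, Var(W) = (1)²Var(T_1) + (1)²Var(T_2) + (1)²Var(T_3) + (1)²Var(T_4)
= (1)²·210.25 + (1)²·2.89 + (1)²·0.64 + (1)²·0.04 = 213.82
SD(W) = √213.82 ≈ 14.623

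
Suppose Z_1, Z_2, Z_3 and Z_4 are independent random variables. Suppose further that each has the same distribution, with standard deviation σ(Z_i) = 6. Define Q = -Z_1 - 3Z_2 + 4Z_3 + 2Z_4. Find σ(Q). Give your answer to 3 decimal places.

Var(Z_i) = (6)² = 36
By independence, Var(Q) = (-1)²Var(Z_1) + (-3)²Var(Z_2) + (4)²Var(Z_3) + (2)²Var(Z_4)
= (-1)²·36 + (-3)²·36 + (4)²·36 + (2)²·36 = 1080
σ(Q) = √1080 ≈ 32.863

32.863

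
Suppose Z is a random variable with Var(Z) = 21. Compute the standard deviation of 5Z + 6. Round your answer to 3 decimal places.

22.913

Var(5Z + 6) = (5)²·21 = 525
sd(5Z + 6) = √525 ≈ 22.913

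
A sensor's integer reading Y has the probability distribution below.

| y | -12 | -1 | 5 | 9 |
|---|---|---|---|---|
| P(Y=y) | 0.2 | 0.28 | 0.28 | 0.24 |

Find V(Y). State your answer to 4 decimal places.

54.7456

E[Y] = (-12)(0.2) + (-1)(0.28) + (5)(0.28) + (9)(0.24) = 0.88
E[Y²] = (-12)²(0.2) + (-1)²(0.28) + (5)²(0.28) + (9)²(0.24) = 55.52
V(Y) = E[Y²] − (E[Y])² = 55.52 − (0.88)² = 54.7456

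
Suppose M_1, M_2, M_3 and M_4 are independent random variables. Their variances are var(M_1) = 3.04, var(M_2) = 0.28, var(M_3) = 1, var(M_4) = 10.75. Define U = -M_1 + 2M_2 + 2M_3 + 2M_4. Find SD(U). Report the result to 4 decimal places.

7.1526

By independence, var(U) = (-1)²var(M_1) + (2)²var(M_2) + (2)²var(M_3) + (2)²var(M_4)
= (-1)²·3.04 + (2)²·0.28 + (2)²·1 + (2)²·10.75 = 51.16
SD(U) = √51.16 ≈ 7.1526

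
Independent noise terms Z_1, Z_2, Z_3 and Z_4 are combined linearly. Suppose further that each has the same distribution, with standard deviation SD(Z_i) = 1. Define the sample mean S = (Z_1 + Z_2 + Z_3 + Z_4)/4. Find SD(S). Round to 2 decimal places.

V(Z_i) = (1)² = 1
By independence, V(S) = (0.25)²V(Z_1) + (0.25)²V(Z_2) + (0.25)²V(Z_3) + (0.25)²V(Z_4)
= (0.25)²·1 + (0.25)²·1 + (0.25)²·1 + (0.25)²·1 = 0.25
SD(S) = √0.25 ≈ 0.50

0.50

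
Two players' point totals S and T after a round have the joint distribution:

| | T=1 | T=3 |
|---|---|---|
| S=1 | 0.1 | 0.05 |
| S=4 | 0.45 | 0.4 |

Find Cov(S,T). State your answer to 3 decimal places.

E[S] = 3.55,  E[T] = 1.9
E[ST] = 6.85
Cov(S,T) = E[ST] − E[S]E[T] = 6.85 − (3.55)(1.9) = 0.105

0.105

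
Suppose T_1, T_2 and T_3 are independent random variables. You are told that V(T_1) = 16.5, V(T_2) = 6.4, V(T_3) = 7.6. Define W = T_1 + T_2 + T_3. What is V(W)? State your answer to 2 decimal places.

30.50

By independence, V(W) = (1)²V(T_1) + (1)²V(T_2) + (1)²V(T_3)
= (1)²·16.5 + (1)²·6.4 + (1)²·7.6 = 30.5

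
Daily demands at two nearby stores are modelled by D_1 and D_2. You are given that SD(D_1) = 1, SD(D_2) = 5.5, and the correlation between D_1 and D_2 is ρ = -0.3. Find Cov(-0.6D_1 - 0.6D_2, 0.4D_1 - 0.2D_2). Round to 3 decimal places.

3.588

Var(D_1) = (1)² = 1;  Var(D_2) = (5.5)² = 30.25
Cov(D_1,D_2) = ρ·SD(D_1)·SD(D_2) = -0.3·1·5.5 = -1.65
Cov(-0.6D_1 - 0.6D_2, 0.4D_1 - 0.2D_2) = (-0.6)(0.4)Var(D_1) + (-0.6)(-0.2)Var(D_2) + [(-0.6)(-0.2) + (-0.6)(0.4)]Cov(D_1,D_2)
= -0.24·1 + 0.12·30.25 + -0.12·-1.65 = 3.588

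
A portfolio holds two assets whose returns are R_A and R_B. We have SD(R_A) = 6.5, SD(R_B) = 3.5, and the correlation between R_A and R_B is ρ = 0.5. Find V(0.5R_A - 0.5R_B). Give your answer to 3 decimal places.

V(R_A) = (6.5)² = 42.25;  V(R_B) = (3.5)² = 12.25
cov(R_A,R_B) = ρ·SD(R_A)·SD(R_B) = 0.5·6.5·3.5 = 11.375
V(0.5R_A - 0.5R_B) = (0.5)²·V(R_A) + (-0.5)²·V(R_B) + 2·(0.5)·(-0.5)·cov(R_A,R_B)
= 0.25·42.25 + 0.25·12.25 + -0.5·11.375 = 7.9375

7.938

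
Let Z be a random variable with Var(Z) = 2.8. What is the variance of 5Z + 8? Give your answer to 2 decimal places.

70.00

Var(5Z + 8) = (5)²·Var(Z) = 25·2.8 = 70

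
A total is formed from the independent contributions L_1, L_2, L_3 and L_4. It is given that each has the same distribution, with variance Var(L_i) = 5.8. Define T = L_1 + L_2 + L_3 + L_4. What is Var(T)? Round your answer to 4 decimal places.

By independence, Var(T) = (1)²Var(L_1) + (1)²Var(L_2) + (1)²Var(L_3) + (1)²Var(L_4)
= (1)²·5.8 + (1)²·5.8 + (1)²·5.8 + (1)²·5.8 = 23.2

23.2000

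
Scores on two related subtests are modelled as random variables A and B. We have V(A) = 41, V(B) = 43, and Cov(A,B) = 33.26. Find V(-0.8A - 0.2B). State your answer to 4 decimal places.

V(-0.8A - 0.2B) = (-0.8)²·V(A) + (-0.2)²·V(B) + 2·(-0.8)·(-0.2)·Cov(A,B)
= 0.64·41 + 0.04·43 + 0.32·33.26 = 38.6032

38.6032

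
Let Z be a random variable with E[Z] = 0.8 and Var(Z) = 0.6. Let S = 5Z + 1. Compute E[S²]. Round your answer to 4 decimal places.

E[5Z + 1] = 5·0.8 + 1 = 5
Var(5Z + 1) = (5)²·0.6 = 15
E[S²] = Var(S) + (E[S])² = 15 + (5)² = 40

40.0000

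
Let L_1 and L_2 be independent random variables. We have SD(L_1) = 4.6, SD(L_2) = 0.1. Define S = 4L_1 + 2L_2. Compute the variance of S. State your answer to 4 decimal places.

338.6000

Var(L_1) = 21.16, Var(L_2) = 0.01
By independence, Var(S) = (4)²Var(L_1) + (2)²Var(L_2)
= (4)²·21.16 + (2)²·0.01 = 338.6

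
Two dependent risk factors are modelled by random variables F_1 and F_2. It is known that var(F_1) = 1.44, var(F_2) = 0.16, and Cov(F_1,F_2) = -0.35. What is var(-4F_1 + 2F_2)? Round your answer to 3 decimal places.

var(-4F_1 + 2F_2) = (-4)²·var(F_1) + (2)²·var(F_2) + 2·(-4)·(2)·Cov(F_1,F_2)
= 16·1.44 + 4·0.16 + -16·-0.35 = 29.28

29.280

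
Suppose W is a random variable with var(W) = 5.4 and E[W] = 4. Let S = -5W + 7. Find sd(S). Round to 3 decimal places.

var(-5W + 7) = (-5)²·5.4 = 135
sd(S) = √135 ≈ 11.619

11.619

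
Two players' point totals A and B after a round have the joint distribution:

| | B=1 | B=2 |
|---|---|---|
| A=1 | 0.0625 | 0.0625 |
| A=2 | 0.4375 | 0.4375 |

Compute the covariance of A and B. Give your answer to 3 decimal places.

E[A] = 1.875,  E[B] = 1.5
E[AB] = 2.8125
Cov(A,B) = E[AB] − E[A]E[B] = 2.8125 − (1.875)(1.5) = 0

0.000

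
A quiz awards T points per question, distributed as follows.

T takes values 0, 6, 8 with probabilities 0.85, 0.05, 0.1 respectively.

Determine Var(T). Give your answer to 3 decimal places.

6.990

E[T] = (0)(0.85) + (6)(0.05) + (8)(0.1) = 1.1
E[T²] = (0)²(0.85) + (6)²(0.05) + (8)²(0.1) = 8.2
Var(T) = E[T²] − (E[T])² = 8.2 − (1.1)² = 6.99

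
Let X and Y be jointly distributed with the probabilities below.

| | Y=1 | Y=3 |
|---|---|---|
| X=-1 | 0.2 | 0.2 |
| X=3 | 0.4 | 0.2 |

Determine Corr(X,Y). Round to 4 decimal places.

E[X] = 1.4,  E[Y] = 1.8
E[XY] = 2.2
Cov(X,Y) = E[XY] − E[X]E[Y] = 2.2 − (1.4)(1.8) = -0.32
Var(X) = 3.84,  Var(Y) = 0.96
ρ = -0.32 / √(3.84·0.96) ≈ -0.1667

-0.1667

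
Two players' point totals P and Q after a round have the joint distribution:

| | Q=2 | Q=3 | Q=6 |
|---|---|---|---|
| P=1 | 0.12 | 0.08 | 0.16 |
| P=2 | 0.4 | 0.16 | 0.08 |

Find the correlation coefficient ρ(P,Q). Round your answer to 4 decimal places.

E[P] = 1.64,  E[Q] = 3.2
E[PQ] = 4.96
Cov(P,Q) = E[PQ] − E[P]E[Q] = 4.96 − (1.64)(3.2) = -0.288
V(P) = 0.2304,  V(Q) = 2.64
ρ = -0.288 / √(0.2304·2.64) ≈ -0.3693

-0.3693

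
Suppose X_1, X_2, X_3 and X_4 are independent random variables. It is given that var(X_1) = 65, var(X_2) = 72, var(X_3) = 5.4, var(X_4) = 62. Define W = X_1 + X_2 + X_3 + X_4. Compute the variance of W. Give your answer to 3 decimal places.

204.400

By independence, var(W) = (1)²var(X_1) + (1)²var(X_2) + (1)²var(X_3) + (1)²var(X_4)
= (1)²·65 + (1)²·72 + (1)²·5.4 + (1)²·62 = 204.4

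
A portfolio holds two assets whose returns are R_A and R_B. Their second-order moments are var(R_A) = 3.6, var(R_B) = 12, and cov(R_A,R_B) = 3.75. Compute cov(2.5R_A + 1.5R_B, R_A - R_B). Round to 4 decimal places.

-12.7500

cov(2.5R_A + 1.5R_B, R_A - R_B) = (2.5)(1)var(R_A) + (1.5)(-1)var(R_B) + [(2.5)(-1) + (1.5)(1)]cov(R_A,R_B)
= 2.5·3.6 + -1.5·12 + -1·3.75 = -12.75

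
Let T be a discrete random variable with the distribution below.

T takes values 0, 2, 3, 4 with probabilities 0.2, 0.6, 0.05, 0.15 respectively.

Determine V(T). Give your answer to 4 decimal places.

E[T] = (0)(0.2) + (2)(0.6) + (3)(0.05) + (4)(0.15) = 1.95
E[T²] = (0)²(0.2) + (2)²(0.6) + (3)²(0.05) + (4)²(0.15) = 5.25
V(T) = E[T²] − (E[T])² = 5.25 − (1.95)² = 1.4475

1.4475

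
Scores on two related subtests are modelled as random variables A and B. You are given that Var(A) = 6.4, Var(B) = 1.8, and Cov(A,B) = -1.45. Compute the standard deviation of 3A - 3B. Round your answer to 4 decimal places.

Var(3A - 3B) = (3)²·Var(A) + (-3)²·Var(B) + 2·(3)·(-3)·Cov(A,B)
= 9·6.4 + 9·1.8 + -18·-1.45 = 99.9
SD(3A - 3B) = √99.9 ≈ 9.9950

9.9950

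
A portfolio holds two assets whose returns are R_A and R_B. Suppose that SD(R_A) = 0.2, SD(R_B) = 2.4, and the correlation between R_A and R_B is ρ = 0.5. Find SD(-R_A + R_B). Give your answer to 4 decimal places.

V(R_A) = (0.2)² = 0.04;  V(R_B) = (2.4)² = 5.76
Cov(R_A,R_B) = ρ·SD(R_A)·SD(R_B) = 0.5·0.2·2.4 = 0.24
V(-R_A + R_B) = (-1)²·V(R_A) + (1)²·V(R_B) + 2·(-1)·(1)·Cov(R_A,R_B)
= 1·0.04 + 1·5.76 + -2·0.24 = 5.32
SD(-R_A + R_B) = √5.32 ≈ 2.3065

2.3065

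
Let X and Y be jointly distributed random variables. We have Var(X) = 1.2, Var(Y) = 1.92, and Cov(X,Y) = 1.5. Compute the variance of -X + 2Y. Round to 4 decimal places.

2.8800

Var(-X + 2Y) = (-1)²·Var(X) + (2)²·Var(Y) + 2·(-1)·(2)·Cov(X,Y)
= 1·1.2 + 4·1.92 + -4·1.5 = 2.88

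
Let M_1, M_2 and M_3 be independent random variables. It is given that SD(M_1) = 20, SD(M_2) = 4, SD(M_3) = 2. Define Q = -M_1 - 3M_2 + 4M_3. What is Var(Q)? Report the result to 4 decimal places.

Var(M_1) = 400, Var(M_2) = 16, Var(M_3) = 4
By independence, Var(Q) = (-1)²Var(M_1) + (-3)²Var(M_2) + (4)²Var(M_3)
= (-1)²·400 + (-3)²·16 + (4)²·4 = 608

608.0000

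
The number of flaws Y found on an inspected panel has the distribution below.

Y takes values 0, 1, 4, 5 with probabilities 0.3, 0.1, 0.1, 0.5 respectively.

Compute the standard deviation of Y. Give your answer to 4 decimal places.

2.2804

E[Y] = (0)(0.3) + (1)(0.1) + (4)(0.1) + (5)(0.5) = 3
E[Y²] = (0)²(0.3) + (1)²(0.1) + (4)²(0.1) + (5)²(0.5) = 14.2
var(Y) = E[Y²] − (E[Y])² = 14.2 − (3)² = 5.2
SD(Y) = √5.2 ≈ 2.2804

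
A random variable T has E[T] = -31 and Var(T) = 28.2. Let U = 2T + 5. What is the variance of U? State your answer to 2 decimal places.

Var(2T + 5) = (2)²·Var(T) = 4·28.2 = 112.8

112.80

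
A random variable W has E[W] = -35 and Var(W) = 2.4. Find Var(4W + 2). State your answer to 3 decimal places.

Var(4W + 2) = (4)²·Var(W) = 16·2.4 = 38.4

38.400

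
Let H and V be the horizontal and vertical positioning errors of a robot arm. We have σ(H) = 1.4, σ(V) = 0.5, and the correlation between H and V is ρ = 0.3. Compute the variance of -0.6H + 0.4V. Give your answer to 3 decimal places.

0.645

Var(H) = (1.4)² = 1.96;  Var(V) = (0.5)² = 0.25
Cov(H,V) = ρ·σ(H)·σ(V) = 0.3·1.4·0.5 = 0.21
Var(-0.6H + 0.4V) = (-0.6)²·Var(H) + (0.4)²·Var(V) + 2·(-0.6)·(0.4)·Cov(H,V)
= 0.36·1.96 + 0.16·0.25 + -0.48·0.21 = 0.6448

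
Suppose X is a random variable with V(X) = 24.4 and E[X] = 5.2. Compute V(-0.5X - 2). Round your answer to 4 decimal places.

6.1000

V(-0.5X - 2) = (-0.5)²·V(X) = 0.25·24.4 = 6.1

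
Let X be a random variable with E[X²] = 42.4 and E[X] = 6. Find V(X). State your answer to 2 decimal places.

6.40

V(X) = 42.4 − (6)² = 6.4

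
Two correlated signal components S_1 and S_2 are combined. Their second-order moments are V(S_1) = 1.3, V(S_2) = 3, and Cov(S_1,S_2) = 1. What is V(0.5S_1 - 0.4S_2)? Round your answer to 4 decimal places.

0.4050

V(0.5S_1 - 0.4S_2) = (0.5)²·V(S_1) + (-0.4)²·V(S_2) + 2·(0.5)·(-0.4)·Cov(S_1,S_2)
= 0.25·1.3 + 0.16·3 + -0.4·1 = 0.405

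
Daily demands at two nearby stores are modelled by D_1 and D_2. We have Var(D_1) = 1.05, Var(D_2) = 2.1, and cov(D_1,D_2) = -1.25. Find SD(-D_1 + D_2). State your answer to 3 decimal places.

2.377

Var(-D_1 + D_2) = (-1)²·Var(D_1) + (1)²·Var(D_2) + 2·(-1)·(1)·cov(D_1,D_2)
= 1·1.05 + 1·2.1 + -2·-1.25 = 5.65
SD(-D_1 + D_2) = √5.65 ≈ 2.377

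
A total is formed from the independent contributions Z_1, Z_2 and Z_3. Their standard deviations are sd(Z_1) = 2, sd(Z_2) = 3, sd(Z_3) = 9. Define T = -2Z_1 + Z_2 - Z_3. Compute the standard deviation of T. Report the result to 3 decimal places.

V(Z_1) = 4, V(Z_2) = 9, V(Z_3) = 81
By independence, V(T) = (-2)²V(Z_1) + (1)²V(Z_2) + (-1)²V(Z_3)
= (-2)²·4 + (1)²·9 + (-1)²·81 = 106
sd(T) = √106 ≈ 10.296

10.296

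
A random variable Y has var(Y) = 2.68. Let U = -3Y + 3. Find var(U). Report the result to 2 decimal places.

24.12

var(-3Y + 3) = (-3)²·var(Y) = 9·2.68 = 24.12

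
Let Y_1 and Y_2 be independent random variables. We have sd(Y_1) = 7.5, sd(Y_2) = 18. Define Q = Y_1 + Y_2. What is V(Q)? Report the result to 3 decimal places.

V(Y_1) = 56.25, V(Y_2) = 324
By independence, V(Q) = (1)²V(Y_1) + (1)²V(Y_2)
= (1)²·56.25 + (1)²·324 = 380.25

380.250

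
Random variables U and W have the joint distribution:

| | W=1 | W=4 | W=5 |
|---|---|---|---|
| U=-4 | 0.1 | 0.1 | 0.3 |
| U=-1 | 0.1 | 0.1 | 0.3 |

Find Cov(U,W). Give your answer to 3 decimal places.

E[U] = -2.5,  E[W] = 4
E[UW] = -10
Cov(U,W) = E[UW] − E[U]E[W] = -10 − (-2.5)(4) = 0

0.000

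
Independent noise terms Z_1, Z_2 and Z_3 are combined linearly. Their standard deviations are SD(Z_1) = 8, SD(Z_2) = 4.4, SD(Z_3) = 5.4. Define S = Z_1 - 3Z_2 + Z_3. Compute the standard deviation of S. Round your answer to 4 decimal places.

var(Z_1) = 64, var(Z_2) = 19.36, var(Z_3) = 29.16
By independence, var(S) = (1)²var(Z_1) + (-3)²var(Z_2) + (1)²var(Z_3)
= (1)²·64 + (-3)²·19.36 + (1)²·29.16 = 267.4
SD(S) = √267.4 ≈ 16.3524

16.3524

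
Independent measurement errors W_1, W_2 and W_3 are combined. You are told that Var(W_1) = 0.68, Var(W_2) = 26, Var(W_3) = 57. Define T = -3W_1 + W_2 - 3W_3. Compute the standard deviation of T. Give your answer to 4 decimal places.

By independence, Var(T) = (-3)²Var(W_1) + (1)²Var(W_2) + (-3)²Var(W_3)
= (-3)²·0.68 + (1)²·26 + (-3)²·57 = 545.12
sd(T) = √545.12 ≈ 23.3478

23.3478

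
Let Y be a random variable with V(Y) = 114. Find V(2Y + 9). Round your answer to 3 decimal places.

V(2Y + 9) = (2)²·V(Y) = 4·114 = 456

456.000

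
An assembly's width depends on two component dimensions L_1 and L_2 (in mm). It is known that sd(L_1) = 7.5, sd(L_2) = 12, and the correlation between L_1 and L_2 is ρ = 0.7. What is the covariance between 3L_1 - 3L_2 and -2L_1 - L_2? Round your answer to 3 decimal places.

Var(L_1) = (7.5)² = 56.25;  Var(L_2) = (12)² = 144
cov(L_1,L_2) = ρ·sd(L_1)·sd(L_2) = 0.7·7.5·12 = 63
cov(3L_1 - 3L_2, -2L_1 - L_2) = (3)(-2)Var(L_1) + (-3)(-1)Var(L_2) + [(3)(-1) + (-3)(-2)]cov(L_1,L_2)
= -6·56.25 + 3·144 + 3·63 = 283.5

283.500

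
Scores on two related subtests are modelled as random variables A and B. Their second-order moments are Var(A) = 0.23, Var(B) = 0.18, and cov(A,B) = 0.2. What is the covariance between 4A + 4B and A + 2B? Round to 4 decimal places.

4.7600

cov(4A + 4B, A + 2B) = (4)(1)Var(A) + (4)(2)Var(B) + [(4)(2) + (4)(1)]cov(A,B)
= 4·0.23 + 8·0.18 + 12·0.2 = 4.76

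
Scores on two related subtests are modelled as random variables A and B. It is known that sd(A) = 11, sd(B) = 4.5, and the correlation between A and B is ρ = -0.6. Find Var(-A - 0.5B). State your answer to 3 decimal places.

96.363

Var(A) = (11)² = 121;  Var(B) = (4.5)² = 20.25
Cov(A,B) = ρ·sd(A)·sd(B) = -0.6·11·4.5 = -29.7
Var(-A - 0.5B) = (-1)²·Var(A) + (-0.5)²·Var(B) + 2·(-1)·(-0.5)·Cov(A,B)
= 1·121 + 0.25·20.25 + 1·-29.7 = 96.3625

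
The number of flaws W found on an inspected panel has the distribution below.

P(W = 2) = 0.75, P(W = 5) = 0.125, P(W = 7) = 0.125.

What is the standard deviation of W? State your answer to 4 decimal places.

E[W] = (2)(0.75) + (5)(0.125) + (7)(0.125) = 3
E[W²] = (2)²(0.75) + (5)²(0.125) + (7)²(0.125) = 12.25
Var(W) = E[W²] − (E[W])² = 12.25 − (3)² = 3.25
SD(W) = √3.25 ≈ 1.8028

1.8028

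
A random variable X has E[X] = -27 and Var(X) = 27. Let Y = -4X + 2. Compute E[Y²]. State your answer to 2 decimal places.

12532.00

E[-4X + 2] = -4·-27 + 2 = 110
Var(-4X + 2) = (-4)²·27 = 432
E[Y²] = Var(Y) + (E[Y])² = 432 + (110)² = 12532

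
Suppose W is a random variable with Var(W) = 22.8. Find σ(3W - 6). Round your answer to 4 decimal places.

Var(3W - 6) = (3)²·22.8 = 205.2
σ(3W - 6) = √205.2 ≈ 14.3248

14.3248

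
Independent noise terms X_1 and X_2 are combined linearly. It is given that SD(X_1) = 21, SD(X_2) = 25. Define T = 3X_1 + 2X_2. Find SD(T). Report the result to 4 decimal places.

80.4301

Var(X_1) = 441, Var(X_2) = 625
By independence, Var(T) = (3)²Var(X_1) + (2)²Var(X_2)
= (3)²·441 + (2)²·625 = 6469
SD(T) = √6469 ≈ 80.4301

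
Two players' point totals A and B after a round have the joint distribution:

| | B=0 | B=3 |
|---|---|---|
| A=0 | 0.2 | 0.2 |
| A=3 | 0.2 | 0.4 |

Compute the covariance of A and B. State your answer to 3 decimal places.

E[A] = 1.8,  E[B] = 1.8
E[AB] = 3.6
cov(A,B) = E[AB] − E[A]E[B] = 3.6 − (1.8)(1.8) = 0.36

0.360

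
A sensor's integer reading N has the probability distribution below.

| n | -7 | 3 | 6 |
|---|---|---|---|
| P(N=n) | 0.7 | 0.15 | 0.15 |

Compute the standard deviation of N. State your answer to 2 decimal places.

5.33

E[N] = (-7)(0.7) + (3)(0.15) + (6)(0.15) = -3.55
E[N²] = (-7)²(0.7) + (3)²(0.15) + (6)²(0.15) = 41.05
Var(N) = E[N²] − (E[N])² = 41.05 − (-3.55)² = 28.4475
SD(N) = √28.4475 ≈ 5.33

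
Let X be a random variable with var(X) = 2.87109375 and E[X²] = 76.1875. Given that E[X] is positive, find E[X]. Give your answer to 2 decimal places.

8.56

(E[X])² = E[X²] − var(X) = 76.1875 − 2.87109375 = 73.31640625
E[X] = √73.31640625 = 8.5625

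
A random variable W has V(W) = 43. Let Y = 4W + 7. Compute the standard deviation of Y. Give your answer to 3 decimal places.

V(4W + 7) = (4)²·43 = 688
sd(Y) = √688 ≈ 26.230

26.230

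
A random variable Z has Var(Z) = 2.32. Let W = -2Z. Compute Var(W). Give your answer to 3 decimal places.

9.280

Var(-2Z) = (-2)²·Var(Z) = 4·2.32 = 9.28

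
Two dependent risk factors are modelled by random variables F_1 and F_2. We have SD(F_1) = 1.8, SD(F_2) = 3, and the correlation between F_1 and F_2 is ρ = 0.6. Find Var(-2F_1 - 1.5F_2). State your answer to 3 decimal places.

52.650

Var(F_1) = (1.8)² = 3.24;  Var(F_2) = (3)² = 9
Cov(F_1,F_2) = ρ·SD(F_1)·SD(F_2) = 0.6·1.8·3 = 3.24
Var(-2F_1 - 1.5F_2) = (-2)²·Var(F_1) + (-1.5)²·Var(F_2) + 2·(-2)·(-1.5)·Cov(F_1,F_2)
= 4·3.24 + 2.25·9 + 6·3.24 = 52.65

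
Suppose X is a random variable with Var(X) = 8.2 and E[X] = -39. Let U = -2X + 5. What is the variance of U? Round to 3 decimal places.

32.800

Var(-2X + 5) = (-2)²·Var(X) = 4·8.2 = 32.8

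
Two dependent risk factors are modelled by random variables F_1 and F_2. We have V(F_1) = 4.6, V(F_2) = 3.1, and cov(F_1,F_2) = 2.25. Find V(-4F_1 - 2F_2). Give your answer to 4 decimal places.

V(-4F_1 - 2F_2) = (-4)²·V(F_1) + (-2)²·V(F_2) + 2·(-4)·(-2)·cov(F_1,F_2)
= 16·4.6 + 4·3.1 + 16·2.25 = 122

122.0000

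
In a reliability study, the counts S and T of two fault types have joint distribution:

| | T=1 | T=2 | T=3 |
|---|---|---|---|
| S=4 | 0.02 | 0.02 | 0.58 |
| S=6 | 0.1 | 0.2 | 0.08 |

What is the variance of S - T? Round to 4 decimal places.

2.3316

E[S] = 4.76,  E[T] = 2.54,  E[ST] = 11.64
V(S) = 23.6 − (4.76)² = 0.9424;  V(T) = 6.94 − (2.54)² = 0.4884
cov(S,T) = 11.64 − (4.76)(2.54) = -0.4504
V(S - T) = (1)²·0.9424 + (-1)²·0.4884 + 2·(1)·(-1)·-0.4504 = 2.3316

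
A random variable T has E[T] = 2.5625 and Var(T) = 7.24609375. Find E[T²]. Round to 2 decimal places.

E[T²] = Var(T) + (E[T])² = 7.24609375 + (2.5625)² = 13.8125

13.81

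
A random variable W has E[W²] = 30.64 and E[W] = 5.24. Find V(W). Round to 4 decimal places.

V(W) = 30.64 − (5.24)² = 3.1824

3.1824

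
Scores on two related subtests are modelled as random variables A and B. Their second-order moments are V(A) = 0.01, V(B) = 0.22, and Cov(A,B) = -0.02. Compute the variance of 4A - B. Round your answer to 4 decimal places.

0.5400

V(4A - B) = (4)²·V(A) + (-1)²·V(B) + 2·(4)·(-1)·Cov(A,B)
= 16·0.01 + 1·0.22 + -8·-0.02 = 0.54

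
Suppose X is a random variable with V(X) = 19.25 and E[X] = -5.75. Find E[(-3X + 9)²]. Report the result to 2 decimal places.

862.31

E[-3X + 9] = -3·-5.75 + 9 = 26.25
V(-3X + 9) = (-3)²·19.25 = 173.25
E[(-3X + 9)²] = V((-3X + 9)) + (E[(-3X + 9)])² = 173.25 + (26.25)² = 862.3125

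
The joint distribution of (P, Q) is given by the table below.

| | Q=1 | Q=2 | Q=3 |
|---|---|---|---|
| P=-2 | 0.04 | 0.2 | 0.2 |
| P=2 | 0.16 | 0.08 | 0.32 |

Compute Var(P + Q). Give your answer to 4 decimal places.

4.4064

E[P] = 0.24,  E[Q] = 2.32,  E[PQ] = 0.48
Var(P) = 4 − (0.24)² = 3.9424;  Var(Q) = 6 − (2.32)² = 0.6176
cov(P,Q) = 0.48 − (0.24)(2.32) = -0.0768
Var(P + Q) = (1)²·3.9424 + (1)²·0.6176 + 2·(1)·(1)·-0.0768 = 4.4064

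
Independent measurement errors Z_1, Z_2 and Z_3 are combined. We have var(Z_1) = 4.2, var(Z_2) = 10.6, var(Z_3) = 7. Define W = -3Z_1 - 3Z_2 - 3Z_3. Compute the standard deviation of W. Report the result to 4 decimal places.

14.0071

By independence, var(W) = (-3)²var(Z_1) + (-3)²var(Z_2) + (-3)²var(Z_3)
= (-3)²·4.2 + (-3)²·10.6 + (-3)²·7 = 196.2
σ(W) = √196.2 ≈ 14.0071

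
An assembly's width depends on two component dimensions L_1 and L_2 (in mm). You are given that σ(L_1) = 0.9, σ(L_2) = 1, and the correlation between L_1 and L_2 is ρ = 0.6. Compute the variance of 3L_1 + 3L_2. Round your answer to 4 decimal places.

V(L_1) = (0.9)² = 0.81;  V(L_2) = (1)² = 1
Cov(L_1,L_2) = ρ·σ(L_1)·σ(L_2) = 0.6·0.9·1 = 0.54
V(3L_1 + 3L_2) = (3)²·V(L_1) + (3)²·V(L_2) + 2·(3)·(3)·Cov(L_1,L_2)
= 9·0.81 + 9·1 + 18·0.54 = 26.01

26.0100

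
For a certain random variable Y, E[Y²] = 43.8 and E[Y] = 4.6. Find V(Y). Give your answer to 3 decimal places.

22.640

V(Y) = 43.8 − (4.6)² = 22.64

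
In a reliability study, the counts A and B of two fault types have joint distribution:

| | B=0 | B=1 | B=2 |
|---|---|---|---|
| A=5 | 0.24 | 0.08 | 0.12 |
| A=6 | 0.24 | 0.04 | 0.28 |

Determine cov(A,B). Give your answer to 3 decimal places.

0.085

E[A] = 5.56,  E[B] = 0.92
E[AB] = 5.2
cov(A,B) = E[AB] − E[A]E[B] = 5.2 − (5.56)(0.92) = 0.0848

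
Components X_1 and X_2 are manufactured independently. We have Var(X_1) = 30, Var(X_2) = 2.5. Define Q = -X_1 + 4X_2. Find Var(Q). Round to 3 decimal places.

70.000

By independence, Var(Q) = (-1)²Var(X_1) + (4)²Var(X_2)
= (-1)²·30 + (4)²·2.5 = 70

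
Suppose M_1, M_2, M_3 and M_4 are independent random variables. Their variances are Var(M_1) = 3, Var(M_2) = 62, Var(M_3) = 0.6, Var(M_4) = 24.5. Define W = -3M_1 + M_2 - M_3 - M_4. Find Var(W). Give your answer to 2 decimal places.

114.10

By independence, Var(W) = (-3)²Var(M_1) + (1)²Var(M_2) + (-1)²Var(M_3) + (-1)²Var(M_4)
= (-3)²·3 + (1)²·62 + (-1)²·0.6 + (-1)²·24.5 = 114.1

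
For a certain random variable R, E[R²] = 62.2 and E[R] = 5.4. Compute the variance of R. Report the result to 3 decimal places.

Var(R) = 62.2 − (5.4)² = 33.04

33.040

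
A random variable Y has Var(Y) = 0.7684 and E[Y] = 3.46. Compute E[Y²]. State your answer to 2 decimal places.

E[Y²] = Var(Y) + (E[Y])² = 0.7684 + (3.46)² = 12.74

12.74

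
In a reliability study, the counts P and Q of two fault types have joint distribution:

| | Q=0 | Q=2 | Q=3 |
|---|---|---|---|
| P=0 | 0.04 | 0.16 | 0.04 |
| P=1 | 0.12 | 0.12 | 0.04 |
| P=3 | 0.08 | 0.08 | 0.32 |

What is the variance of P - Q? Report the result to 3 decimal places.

2.160

E[P] = 1.72,  E[Q] = 1.92,  E[PQ] = 3.72
V(P) = 4.6 − (1.72)² = 1.6416;  V(Q) = 5.04 − (1.92)² = 1.3536
Cov(P,Q) = 3.72 − (1.72)(1.92) = 0.4176
V(P - Q) = (1)²·1.6416 + (-1)²·1.3536 + 2·(1)·(-1)·0.4176 = 2.16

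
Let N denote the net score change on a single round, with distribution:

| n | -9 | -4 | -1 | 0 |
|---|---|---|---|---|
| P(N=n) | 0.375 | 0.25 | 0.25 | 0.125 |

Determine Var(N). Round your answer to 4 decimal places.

13.2344

E[N] = (-9)(0.375) + (-4)(0.25) + (-1)(0.25) + (0)(0.125) = -4.625
E[N²] = (-9)²(0.375) + (-4)²(0.25) + (-1)²(0.25) + (0)²(0.125) = 34.625
Var(N) = E[N²] − (E[N])² = 34.625 − (-4.625)² = 13.234375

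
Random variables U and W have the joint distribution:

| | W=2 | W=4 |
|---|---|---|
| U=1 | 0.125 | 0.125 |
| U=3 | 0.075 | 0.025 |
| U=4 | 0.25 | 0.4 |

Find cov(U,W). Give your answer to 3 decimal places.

E[U] = 3.15,  E[W] = 3.1
E[UW] = 9.9
cov(U,W) = E[UW] − E[U]E[W] = 9.9 − (3.15)(3.1) = 0.135

0.135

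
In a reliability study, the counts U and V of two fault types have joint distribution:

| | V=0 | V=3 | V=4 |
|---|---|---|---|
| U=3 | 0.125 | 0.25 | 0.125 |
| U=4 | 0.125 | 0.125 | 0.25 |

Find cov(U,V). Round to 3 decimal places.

E[U] = 3.5,  E[V] = 2.625
E[UV] = 9.25
cov(U,V) = E[UV] − E[U]E[V] = 9.25 − (3.5)(2.625) = 0.0625

0.063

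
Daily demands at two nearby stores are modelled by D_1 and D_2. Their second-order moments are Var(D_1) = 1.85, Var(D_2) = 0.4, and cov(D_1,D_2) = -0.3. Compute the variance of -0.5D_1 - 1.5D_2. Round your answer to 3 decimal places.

0.913

Var(-0.5D_1 - 1.5D_2) = (-0.5)²·Var(D_1) + (-1.5)²·Var(D_2) + 2·(-0.5)·(-1.5)·cov(D_1,D_2)
= 0.25·1.85 + 2.25·0.4 + 1.5·-0.3 = 0.9125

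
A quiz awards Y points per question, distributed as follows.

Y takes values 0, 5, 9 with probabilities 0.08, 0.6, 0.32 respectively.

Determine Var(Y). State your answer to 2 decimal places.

6.35

E[Y] = (0)(0.08) + (5)(0.6) + (9)(0.32) = 5.88
E[Y²] = (0)²(0.08) + (5)²(0.6) + (9)²(0.32) = 40.92
Var(Y) = E[Y²] − (E[Y])² = 40.92 − (5.88)² = 6.3456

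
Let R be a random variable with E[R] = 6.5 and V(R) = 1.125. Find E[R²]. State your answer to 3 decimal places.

E[R²] = V(R) + (E[R])² = 1.125 + (6.5)² = 43.375

43.375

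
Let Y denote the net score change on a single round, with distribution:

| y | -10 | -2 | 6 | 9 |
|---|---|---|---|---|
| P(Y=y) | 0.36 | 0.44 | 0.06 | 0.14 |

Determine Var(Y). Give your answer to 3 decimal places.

E[Y] = (-10)(0.36) + (-2)(0.44) + (6)(0.06) + (9)(0.14) = -2.86
E[Y²] = (-10)²(0.36) + (-2)²(0.44) + (6)²(0.06) + (9)²(0.14) = 51.26
Var(Y) = E[Y²] − (E[Y])² = 51.26 − (-2.86)² = 43.0804

43.080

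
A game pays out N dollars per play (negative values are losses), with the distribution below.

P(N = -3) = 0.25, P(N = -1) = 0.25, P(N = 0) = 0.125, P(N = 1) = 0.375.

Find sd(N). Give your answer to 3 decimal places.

1.576

E[N] = (-3)(0.25) + (-1)(0.25) + (0)(0.125) + (1)(0.375) = -0.625
E[N²] = (-3)²(0.25) + (-1)²(0.25) + (0)²(0.125) + (1)²(0.375) = 2.875
Var(N) = E[N²] − (E[N])² = 2.875 − (-0.625)² = 2.484375
sd(N) = √2.484375 ≈ 1.576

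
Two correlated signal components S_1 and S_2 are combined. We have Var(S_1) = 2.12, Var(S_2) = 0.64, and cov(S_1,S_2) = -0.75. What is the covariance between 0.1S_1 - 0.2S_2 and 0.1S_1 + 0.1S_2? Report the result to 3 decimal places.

0.016

cov(0.1S_1 - 0.2S_2, 0.1S_1 + 0.1S_2) = (0.1)(0.1)Var(S_1) + (-0.2)(0.1)Var(S_2) + [(0.1)(0.1) + (-0.2)(0.1)]cov(S_1,S_2)
= 0.01·2.12 + -0.02·0.64 + -0.01·-0.75 = 0.0159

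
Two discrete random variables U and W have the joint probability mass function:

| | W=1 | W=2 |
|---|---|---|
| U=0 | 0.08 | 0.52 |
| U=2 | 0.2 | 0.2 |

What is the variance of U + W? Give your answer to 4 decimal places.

E[U] = 0.8,  E[W] = 1.72,  E[UW] = 1.2
var(U) = 1.6 − (0.8)² = 0.96;  var(W) = 3.16 − (1.72)² = 0.2016
cov(U,W) = 1.2 − (0.8)(1.72) = -0.176
var(U + W) = (1)²·0.96 + (1)²·0.2016 + 2·(1)·(1)·-0.176 = 0.8096

0.8096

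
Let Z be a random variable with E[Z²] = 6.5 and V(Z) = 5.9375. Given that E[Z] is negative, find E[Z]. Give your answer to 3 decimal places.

(E[Z])² = E[Z²] − V(Z) = 6.5 − 5.9375 = 0.5625
E[Z] = −√0.5625 = -0.75

-0.750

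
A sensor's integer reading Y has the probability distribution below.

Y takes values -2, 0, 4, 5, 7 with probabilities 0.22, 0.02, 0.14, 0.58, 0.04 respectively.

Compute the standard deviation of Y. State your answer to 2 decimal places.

2.95

E[Y] = (-2)(0.22) + (0)(0.02) + (4)(0.14) + (5)(0.58) + (7)(0.04) = 3.3
E[Y²] = (-2)²(0.22) + (0)²(0.02) + (4)²(0.14) + (5)²(0.58) + (7)²(0.04) = 19.58
var(Y) = E[Y²] − (E[Y])² = 19.58 − (3.3)² = 8.69
σ(Y) = √8.69 ≈ 2.95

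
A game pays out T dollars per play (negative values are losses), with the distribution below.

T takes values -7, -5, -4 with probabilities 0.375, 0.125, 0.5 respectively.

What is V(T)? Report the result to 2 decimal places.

1.94

E[T] = (-7)(0.375) + (-5)(0.125) + (-4)(0.5) = -5.25
E[T²] = (-7)²(0.375) + (-5)²(0.125) + (-4)²(0.5) = 29.5
V(T) = E[T²] − (E[T])² = 29.5 − (-5.25)² = 1.9375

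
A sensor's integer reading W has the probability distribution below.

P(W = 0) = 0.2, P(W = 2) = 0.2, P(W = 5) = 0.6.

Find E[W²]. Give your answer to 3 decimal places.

15.800

E[W²] = (0)²(0.2) + (2)²(0.2) + (5)²(0.6) = 15.8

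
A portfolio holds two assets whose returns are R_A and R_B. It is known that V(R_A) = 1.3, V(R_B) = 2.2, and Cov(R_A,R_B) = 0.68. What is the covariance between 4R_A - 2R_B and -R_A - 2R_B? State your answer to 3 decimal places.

-0.480

Cov(4R_A - 2R_B, -R_A - 2R_B) = (4)(-1)V(R_A) + (-2)(-2)V(R_B) + [(4)(-2) + (-2)(-1)]Cov(R_A,R_B)
= -4·1.3 + 4·2.2 + -6·0.68 = -0.48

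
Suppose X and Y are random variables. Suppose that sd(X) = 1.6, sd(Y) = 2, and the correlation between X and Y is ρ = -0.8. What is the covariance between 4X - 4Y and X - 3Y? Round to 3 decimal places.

99.200

var(X) = (1.6)² = 2.56;  var(Y) = (2)² = 4
Cov(X,Y) = ρ·sd(X)·sd(Y) = -0.8·1.6·2 = -2.56
Cov(4X - 4Y, X - 3Y) = (4)(1)var(X) + (-4)(-3)var(Y) + [(4)(-3) + (-4)(1)]Cov(X,Y)
= 4·2.56 + 12·4 + -16·-2.56 = 99.2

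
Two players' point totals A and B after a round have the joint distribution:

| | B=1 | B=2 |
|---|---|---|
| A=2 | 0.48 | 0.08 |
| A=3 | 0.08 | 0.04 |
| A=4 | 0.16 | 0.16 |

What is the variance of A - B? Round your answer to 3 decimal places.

0.730

E[A] = 2.76,  E[B] = 1.28,  E[AB] = 3.68
Var(A) = 8.44 − (2.76)² = 0.8224;  Var(B) = 1.84 − (1.28)² = 0.2016
Cov(A,B) = 3.68 − (2.76)(1.28) = 0.1472
Var(A - B) = (1)²·0.8224 + (-1)²·0.2016 + 2·(1)·(-1)·0.1472 = 0.7296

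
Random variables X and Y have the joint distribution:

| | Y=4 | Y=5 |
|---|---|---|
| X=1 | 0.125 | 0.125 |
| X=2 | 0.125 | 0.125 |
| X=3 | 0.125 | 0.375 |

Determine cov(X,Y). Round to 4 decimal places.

E[X] = 2.25,  E[Y] = 4.625
E[XY] = 10.5
cov(X,Y) = E[XY] − E[X]E[Y] = 10.5 − (2.25)(4.625) = 0.09375

0.0938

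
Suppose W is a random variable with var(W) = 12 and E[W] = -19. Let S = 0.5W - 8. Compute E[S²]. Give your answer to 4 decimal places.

E[0.5W - 8] = 0.5·-19 − 8 = -17.5
var(0.5W - 8) = (0.5)²·12 = 3
E[S²] = var(S) + (E[S])² = 3 + (-17.5)² = 309.25

309.2500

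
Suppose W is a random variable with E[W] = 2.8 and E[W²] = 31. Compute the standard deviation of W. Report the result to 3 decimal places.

4.812

Var(W) = 31 − (2.8)² = 23.16
SD(W) = √23.16 ≈ 4.812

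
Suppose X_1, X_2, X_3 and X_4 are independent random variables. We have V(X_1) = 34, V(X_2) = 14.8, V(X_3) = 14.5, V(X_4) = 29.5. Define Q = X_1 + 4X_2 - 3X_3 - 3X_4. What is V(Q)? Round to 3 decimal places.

By independence, V(Q) = (1)²V(X_1) + (4)²V(X_2) + (-3)²V(X_3) + (-3)²V(X_4)
= (1)²·34 + (4)²·14.8 + (-3)²·14.5 + (-3)²·29.5 = 666.8

666.800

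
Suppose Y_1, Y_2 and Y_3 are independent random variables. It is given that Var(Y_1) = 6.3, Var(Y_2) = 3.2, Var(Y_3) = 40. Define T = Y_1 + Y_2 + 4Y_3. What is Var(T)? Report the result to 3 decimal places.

By independence, Var(T) = (1)²Var(Y_1) + (1)²Var(Y_2) + (4)²Var(Y_3)
= (1)²·6.3 + (1)²·3.2 + (4)²·40 = 649.5

649.500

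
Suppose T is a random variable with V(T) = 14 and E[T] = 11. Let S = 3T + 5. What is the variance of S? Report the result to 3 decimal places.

V(3T + 5) = (3)²·V(T) = 9·14 = 126

126.000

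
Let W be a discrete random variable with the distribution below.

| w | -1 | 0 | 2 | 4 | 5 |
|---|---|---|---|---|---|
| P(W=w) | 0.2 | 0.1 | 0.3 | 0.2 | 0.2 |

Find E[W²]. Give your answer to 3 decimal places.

9.600

E[W²] = (-1)²(0.2) + (0)²(0.1) + (2)²(0.3) + (4)²(0.2) + (5)²(0.2) = 9.6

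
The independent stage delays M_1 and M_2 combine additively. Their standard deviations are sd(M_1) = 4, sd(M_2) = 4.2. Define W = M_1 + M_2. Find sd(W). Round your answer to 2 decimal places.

var(M_1) = 16, var(M_2) = 17.64
By independence, var(W) = (1)²var(M_1) + (1)²var(M_2)
= (1)²·16 + (1)²·17.64 = 33.64
sd(W) = √33.64 ≈ 5.80

5.80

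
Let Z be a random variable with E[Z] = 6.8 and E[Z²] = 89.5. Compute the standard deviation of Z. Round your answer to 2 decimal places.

Var(Z) = 89.5 − (6.8)² = 43.26
σ(Z) = √43.26 ≈ 6.58

6.58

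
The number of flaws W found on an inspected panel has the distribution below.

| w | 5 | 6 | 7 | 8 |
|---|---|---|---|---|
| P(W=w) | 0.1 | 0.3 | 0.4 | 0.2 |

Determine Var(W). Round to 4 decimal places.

E[W] = (5)(0.1) + (6)(0.3) + (7)(0.4) + (8)(0.2) = 6.7
E[W²] = (5)²(0.1) + (6)²(0.3) + (7)²(0.4) + (8)²(0.2) = 45.7
Var(W) = E[W²] − (E[W])² = 45.7 − (6.7)² = 0.81

0.8100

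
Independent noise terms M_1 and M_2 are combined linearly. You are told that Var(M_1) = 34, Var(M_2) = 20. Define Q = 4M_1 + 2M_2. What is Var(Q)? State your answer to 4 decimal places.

624.0000

By independence, Var(Q) = (4)²Var(M_1) + (2)²Var(M_2)
= (4)²·34 + (2)²·20 = 624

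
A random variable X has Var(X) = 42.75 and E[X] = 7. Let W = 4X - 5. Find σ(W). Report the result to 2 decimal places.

26.15

Var(4X - 5) = (4)²·42.75 = 684
σ(W) = √684 ≈ 26.15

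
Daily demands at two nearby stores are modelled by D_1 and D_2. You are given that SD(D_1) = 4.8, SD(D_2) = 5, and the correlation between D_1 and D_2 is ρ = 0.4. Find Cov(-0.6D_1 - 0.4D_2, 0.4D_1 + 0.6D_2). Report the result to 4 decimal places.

-16.5216

var(D_1) = (4.8)² = 23.04;  var(D_2) = (5)² = 25
Cov(D_1,D_2) = ρ·SD(D_1)·SD(D_2) = 0.4·4.8·5 = 9.6
Cov(-0.6D_1 - 0.4D_2, 0.4D_1 + 0.6D_2) = (-0.6)(0.4)var(D_1) + (-0.4)(0.6)var(D_2) + [(-0.6)(0.6) + (-0.4)(0.4)]Cov(D_1,D_2)
= -0.24·23.04 + -0.24·25 + -0.52·9.6 = -16.5216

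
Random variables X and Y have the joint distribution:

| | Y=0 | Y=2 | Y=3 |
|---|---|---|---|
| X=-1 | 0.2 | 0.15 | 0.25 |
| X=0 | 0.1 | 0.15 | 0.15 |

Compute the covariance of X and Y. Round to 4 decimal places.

0.0300

E[X] = -0.6,  E[Y] = 1.8
E[XY] = -1.05
cov(X,Y) = E[XY] − E[X]E[Y] = -1.05 − (-0.6)(1.8) = 0.03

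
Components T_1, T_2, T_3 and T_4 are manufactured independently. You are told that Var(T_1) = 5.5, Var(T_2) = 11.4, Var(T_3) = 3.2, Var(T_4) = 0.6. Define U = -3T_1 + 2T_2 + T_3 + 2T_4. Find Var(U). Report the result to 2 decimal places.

By independence, Var(U) = (-3)²Var(T_1) + (2)²Var(T_2) + (1)²Var(T_3) + (2)²Var(T_4)
= (-3)²·5.5 + (2)²·11.4 + (1)²·3.2 + (2)²·0.6 = 100.7

100.70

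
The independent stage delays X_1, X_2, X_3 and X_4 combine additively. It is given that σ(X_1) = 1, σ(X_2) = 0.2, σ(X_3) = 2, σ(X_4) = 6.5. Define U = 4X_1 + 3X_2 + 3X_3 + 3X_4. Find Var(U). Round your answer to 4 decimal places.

432.6100

Var(X_1) = 1, Var(X_2) = 0.04, Var(X_3) = 4, Var(X_4) = 42.25
By independence, Var(U) = (4)²Var(X_1) + (3)²Var(X_2) + (3)²Var(X_3) + (3)²Var(X_4)
= (4)²·1 + (3)²·0.04 + (3)²·4 + (3)²·42.25 = 432.61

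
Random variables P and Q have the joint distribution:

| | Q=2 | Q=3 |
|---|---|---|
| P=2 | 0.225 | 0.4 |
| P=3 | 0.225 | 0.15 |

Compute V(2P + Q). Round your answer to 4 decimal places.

0.9600

E[P] = 2.375,  E[Q] = 2.55,  E[PQ] = 6
V(P) = 5.875 − (2.375)² = 0.234375;  V(Q) = 6.75 − (2.55)² = 0.2475
Cov(P,Q) = 6 − (2.375)(2.55) = -0.05625
V(2P + Q) = (2)²·0.234375 + (1)²·0.2475 + 2·(2)·(1)·-0.05625 = 0.96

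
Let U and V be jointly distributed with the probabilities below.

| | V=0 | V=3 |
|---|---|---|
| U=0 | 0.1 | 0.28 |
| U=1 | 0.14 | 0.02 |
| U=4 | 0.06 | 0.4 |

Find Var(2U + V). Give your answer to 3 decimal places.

E[U] = 2,  E[V] = 2.1,  E[UV] = 4.86
Var(U) = 7.52 − (2)² = 3.52;  Var(V) = 6.3 − (2.1)² = 1.89
Cov(U,V) = 4.86 − (2)(2.1) = 0.66
Var(2U + V) = (2)²·3.52 + (1)²·1.89 + 2·(2)·(1)·0.66 = 18.61

18.610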